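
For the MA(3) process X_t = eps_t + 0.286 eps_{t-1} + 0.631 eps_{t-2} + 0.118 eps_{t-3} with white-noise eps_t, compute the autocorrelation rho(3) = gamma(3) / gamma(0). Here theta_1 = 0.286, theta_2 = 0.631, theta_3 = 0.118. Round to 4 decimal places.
\rho(3) = 0.0790

For an MA(q) process with theta_0 = 1, the autocovariance is
  gamma(k) = sigma^2 * sum_{i=0..q-k} theta_i * theta_{i+k},
and rho(k) = gamma(k) / gamma(0). Sigma^2 cancels.
  numerator   = (1)*(0.118) = 0.118.
  denominator = (1)^2 + (0.286)^2 + (0.631)^2 + (0.118)^2 = 1.493881.
  rho(3) = 0.118 / 1.493881 = 0.0790.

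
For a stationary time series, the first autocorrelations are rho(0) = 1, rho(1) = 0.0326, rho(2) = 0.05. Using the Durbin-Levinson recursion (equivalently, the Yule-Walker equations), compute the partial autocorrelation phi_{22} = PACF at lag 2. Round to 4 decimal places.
\phi_{22} = 0.0490

The PACF at lag k is phi_{kk}, the last component of the solution
to the Yule-Walker system G_k phi = r_k where
  (G_k)_{ij} = rho(|i - j|), (r_k)_i = rho(i), i,j = 1..k.
Equivalently, Durbin-Levinson gives phi_{kk} iteratively:
  phi_{11} = rho(1)
  phi_{kk} = [rho(k) - sum_{j=1..k-1} phi_{k-1,j} rho(k-j)]
            / [1 - sum_{j=1..k-1} phi_{k-1,j} rho(j)],
  phi_{k,j} = phi_{k-1,j} - phi_{kk} phi_{k-1,k-j},  j = 1..k-1.
Step k = 1:
  phi_11 = rho(1) = 0.0326.
Step k = 2:
  phi_22 = [rho(2) - phi_11 rho(1)] / [1 - phi_11 rho(1)] = [0.05 - (0.0326)(0.0326)] / [1 - (0.0326)(0.0326)]
         = 0.04893724 / 0.99893724 = 0.049.
Therefore phi_{22} = 0.0490.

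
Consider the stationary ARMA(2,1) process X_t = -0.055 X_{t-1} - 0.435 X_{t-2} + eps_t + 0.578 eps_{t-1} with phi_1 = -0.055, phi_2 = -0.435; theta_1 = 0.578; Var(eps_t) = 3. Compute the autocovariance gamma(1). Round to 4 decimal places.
\gamma(1) = 1.0252

Multiply the model equation by X_{t-k} and take expectations. With theta_0 = psi_0 = 1 and psi_j the MA(infinity) weights, this gives
  gamma(k) - sum_i phi_i gamma(k-i) = c_k,
  c_k = sigma^2 * sum_{j=k..q} theta_j psi_{j-k}   (c_k = 0 for k > q),
using gamma(-m) = gamma(m).
psi-weights needed (psi_j = theta_j + sum_i phi_i psi_{j-i}):
  psi_1 = theta_1 + phi_1 = 0.578 + (-0.055) = 0.523
Right-hand sides:
  c_0 = sigma^2 (1 + theta_1 psi_1) = 3 * (1 + (0.578)(0.523)) = 3 * 1.302294 = 3.906882
  c_1 = sigma^2 theta_1 = 3 * (0.578) = 1.734
  c_2 = 0
Equations for k = 0, 1, 2 (AR order 2, c_2 = 0):
  (E0) gamma(0) = phi_1 gamma(1) + phi_2 gamma(2) + c_0
  (E1) gamma(1) = phi_1 gamma(0) + phi_2 gamma(1) + c_1
  (E2) gamma(2) = phi_1 gamma(1) + phi_2 gamma(0)
From (E1): gamma(1) = A gamma(0) + B with
  A = phi_1 / (1 - phi_2) = -0.055 / 1.435 = -0.038328,   B = c_1 / (1 - phi_2) = 1.734 / 1.435 = 1.208362.
Insert (E2) into (E0): gamma(0) (1 - phi_2^2) = phi_1 (1 + phi_2) gamma(1) + c_0.
  phi_1 (1 + phi_2) = (-0.055)(0.565) = -0.031075,   1 - phi_2^2 = 0.810775.
Replace gamma(1) by A gamma(0) + B and collect gamma(0):
  gamma(0) [0.810775 - (-0.031075)(-0.038328)] = (-0.031075)(1.208362) + 3.906882
  gamma(0) * 0.809584 = 3.869332
  gamma(0) = 3.869332 / 0.809584 = 4.779408.
  gamma(1) = A gamma(0) + B = (-0.038328)(4.779408) + (1.208362) = 1.025179.
Therefore gamma(1) = 1.0252 (to 4 decimal places).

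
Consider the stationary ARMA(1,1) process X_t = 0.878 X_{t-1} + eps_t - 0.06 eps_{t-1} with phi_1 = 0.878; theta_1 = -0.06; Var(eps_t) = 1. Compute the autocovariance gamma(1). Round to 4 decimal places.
\gamma(1) = 3.3822

Multiply the model equation by X_{t-k} and take expectations. With theta_0 = psi_0 = 1 and psi_j the MA(infinity) weights, this gives
  gamma(k) - sum_i phi_i gamma(k-i) = c_k,
  c_k = sigma^2 * sum_{j=k..q} theta_j psi_{j-k}   (c_k = 0 for k > q),
using gamma(-m) = gamma(m).
psi-weights needed (psi_j = theta_j + sum_i phi_i psi_{j-i}):
  psi_1 = theta_1 + phi_1 = -0.06 + (0.878) = 0.818
Right-hand sides:
  c_0 = sigma^2 (1 + theta_1 psi_1) = 1 * (1 + (-0.06)(0.818)) = 1 * 0.95092 = 0.95092
  c_1 = sigma^2 theta_1 = 1 * (-0.06) = -0.06
  c_2 = 0
Equations for k = 0 and k = 1 (AR order 1):
  gamma(0) = phi_1 gamma(1) + c_0
  gamma(1) = phi_1 gamma(0) + c_1
Substituting the second into the first: gamma(0) (1 - phi_1^2) = c_0 + phi_1 c_1, so
  gamma(0) = (c_0 + phi_1 c_1) / (1 - phi_1^2) = (0.95092 + (0.878)(-0.06)) / (1 - (0.878)^2) = 0.89824 / 0.229116 = 3.92046.
  gamma(1) = phi_1 gamma(0) + c_1 = (0.878)(3.92046) + (-0.06) = 3.382163.
Therefore gamma(1) = 3.3822 (to 4 decimal places).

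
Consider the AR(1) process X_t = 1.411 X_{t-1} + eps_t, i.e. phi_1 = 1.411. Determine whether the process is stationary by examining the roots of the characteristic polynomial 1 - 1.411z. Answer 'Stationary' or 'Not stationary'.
\text{Not stationary}

The AR(p) characteristic polynomial is P(z) = 1 - 1.411z.
Stationarity requires all roots to lie outside the unit circle, i.e. |z| > 1 for every root.
This is linear in z: 1 + (-1.411) z = 0  =>  z = -1/(-1.411) = 0.708717,  |z| = 0.708717.
Moduli of all roots: 0.7087.
All moduli strictly greater than 1? No.
Verdict: Not stationary.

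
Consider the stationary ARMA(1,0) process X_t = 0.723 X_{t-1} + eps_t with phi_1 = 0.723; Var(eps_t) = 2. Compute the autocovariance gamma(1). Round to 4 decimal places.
\gamma(1) = 3.0297

Multiply the model equation by X_{t-k} and take expectations. With theta_0 = psi_0 = 1 and psi_j the MA(infinity) weights, this gives
  gamma(k) - sum_i phi_i gamma(k-i) = c_k,
  c_k = sigma^2 * sum_{j=k..q} theta_j psi_{j-k}   (c_k = 0 for k > q),
using gamma(-m) = gamma(m).
Pure AR (q = 0): c_0 = sigma^2 = 2, c_k = 0 for k >= 1.
Equations for k = 0 and k = 1 (AR order 1):
  gamma(0) = phi_1 gamma(1) + c_0
  gamma(1) = phi_1 gamma(0) + c_1
Substituting the second into the first: gamma(0) (1 - phi_1^2) = c_0 + phi_1 c_1, so
  gamma(0) = c_0 / (1 - phi_1^2) = 2 / (1 - (0.723)^2) = 2 / 0.477271 = 4.190491.
  gamma(1) = phi_1 gamma(0) = (0.723)(4.190491) = 3.029725.
Therefore gamma(1) = 3.0297 (to 4 decimal places).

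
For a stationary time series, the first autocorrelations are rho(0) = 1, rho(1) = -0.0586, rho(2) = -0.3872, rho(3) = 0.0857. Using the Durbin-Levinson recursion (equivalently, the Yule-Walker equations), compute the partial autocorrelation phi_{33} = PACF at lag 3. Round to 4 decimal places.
\phi_{33} = 0.0369

The PACF at lag k is phi_{kk}, the last component of the solution
to the Yule-Walker system G_k phi = r_k where
  (G_k)_{ij} = rho(|i - j|), (r_k)_i = rho(i), i,j = 1..k.
Equivalently, Durbin-Levinson gives phi_{kk} iteratively:
  phi_{11} = rho(1)
  phi_{kk} = [rho(k) - sum_{j=1..k-1} phi_{k-1,j} rho(k-j)]
            / [1 - sum_{j=1..k-1} phi_{k-1,j} rho(j)],
  phi_{k,j} = phi_{k-1,j} - phi_{kk} phi_{k-1,k-j},  j = 1..k-1.
Step k = 1:
  phi_11 = rho(1) = -0.0586.
Step k = 2:
  phi_22 = [rho(2) - phi_11 rho(1)] / [1 - phi_11 rho(1)] = [-0.3872 - (-0.0586)(-0.0586)] / [1 - (-0.0586)(-0.0586)]
         = -0.39063396 / 0.99656604 = -0.39198.
  Update: phi_21 = phi_11 - phi_22 phi_11 = -0.0586 - (-0.39198)(-0.0586) = -0.08157.
Step k = 3:
  phi_33 = [rho(3) - phi_21 rho(2) - phi_22 rho(1)] / [1 - phi_21 rho(1) - phi_22 rho(2)]
    numerator   = 0.0857 - (-0.08157)(-0.3872) - (-0.39198)(-0.0586) = 0.03114606
    denominator = 1 - (-0.08157)(-0.0586) - (-0.39198)(-0.3872) = 0.84344534
  phi_33 = 0.03114606 / 0.84344534 = 0.0369.
Therefore phi_{33} = 0.0369.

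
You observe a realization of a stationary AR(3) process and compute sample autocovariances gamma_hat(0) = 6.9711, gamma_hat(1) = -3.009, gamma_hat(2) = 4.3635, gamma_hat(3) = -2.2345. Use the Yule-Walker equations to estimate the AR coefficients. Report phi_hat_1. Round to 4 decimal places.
\hat\phi_{1} = -0.2330

The Yule-Walker equations for an AR(p) process read, in matrix form,
  Gamma_p phi = r_p,   with   (Gamma_p)_{ij} = gamma(|i - j|),
                       (r_p)_i = gamma(i),   i,j = 1..p.
Substitute the sample gammas (Toeplitz matrix and right-hand side of size 3):
  Gamma_p = [[6.9711, -3.009, 4.3635], [-3.009, 6.9711, -3.009], [4.3635, -3.009, 6.9711]]
  r_p     = [-3.009, 4.3635, -2.2345]
Written out (R1..R3):
  (R1) 6.9711 phi_1 - 3.009 phi_2 + 4.3635 phi_3 = -3.009
  (R2) -3.009 phi_1 + 6.9711 phi_2 - 3.009 phi_3 = 4.3635
  (R3) 4.3635 phi_1 - 3.009 phi_2 + 6.9711 phi_3 = -2.2345
Gaussian elimination:
  R2 <- R2 - (-3.009/6.9711) R1 = R2 - (-0.431639) R1:  5.672298 phi_2 - 1.125542 phi_3 = 3.064698
  R3 <- R3 - (4.3635/6.9711) R1 = R3 - (0.625941) R1:  -1.125542 phi_2 + 4.239805 phi_3 = -0.351042
  R3 <- R3 - (-1.125542/5.672298) R2 = R3 - (-0.198428) R2:  4.016466 phi_3 = 0.257079
Back-substitution:
  phi_hat_3 = 0.257079 / 4.016466 = 0.064006
  phi_hat_2 = (3.064698 - (-1.125542)(0.064006)) / 5.672298 = 0.552993
  phi_hat_1 = (-3.009 - (-3.009)(0.552993) - (4.3635)(0.064006)) / 6.9711 = -0.23301
So phi_hat = [-0.2330, 0.5530, 0.0640].
Therefore phi_hat_1 = -0.2330.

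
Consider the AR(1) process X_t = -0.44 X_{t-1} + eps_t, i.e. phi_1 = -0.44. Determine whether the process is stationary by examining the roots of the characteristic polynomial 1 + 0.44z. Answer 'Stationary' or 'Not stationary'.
\text{Stationary}

The AR(p) characteristic polynomial is P(z) = 1 + 0.44z.
Stationarity requires all roots to lie outside the unit circle, i.e. |z| > 1 for every root.
This is linear in z: 1 + (0.44) z = 0  =>  z = -1/(0.44) = -2.272727,  |z| = 2.272727.
Moduli of all roots: 2.2727.
All moduli strictly greater than 1? Yes.
Verdict: Stationary.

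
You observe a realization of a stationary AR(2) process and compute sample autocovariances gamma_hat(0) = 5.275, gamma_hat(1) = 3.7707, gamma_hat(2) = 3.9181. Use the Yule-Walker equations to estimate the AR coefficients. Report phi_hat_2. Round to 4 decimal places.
\hat\phi_{2} = 0.4740

The Yule-Walker equations for an AR(p) process read, in matrix form,
  Gamma_p phi = r_p,   with   (Gamma_p)_{ij} = gamma(|i - j|),
                       (r_p)_i = gamma(i),   i,j = 1..p.
Substitute the sample gammas (Toeplitz matrix and right-hand side of size 2):
  Gamma_p = [[5.275, 3.7707], [3.7707, 5.275]]
  r_p     = [3.7707, 3.9181]
Written out:
  5.275 phi_1 + 3.7707 phi_2 = 3.7707
  3.7707 phi_1 + 5.275 phi_2 = 3.9181
Solve by Cramer's rule:
  det = gamma(0)^2 - gamma(1)^2 = (5.275)^2 - (3.7707)^2 = 27.825625 - 14.21817849 = 13.60744651
  phi_hat_1 = [gamma(1) gamma(0) - gamma(1) gamma(2)] / det = [(3.7707)(5.275) - (3.7707)(3.9181)] / 13.60744651 = 5.11646283 / 13.60744651 = 0.376
  phi_hat_2 = [gamma(0) gamma(2) - gamma(1)^2] / det = [(5.275)(3.9181) - (3.7707)^2] / 13.60744651 = 6.44979901 / 13.60744651 = 0.474
So phi_hat = [0.3760, 0.4740].
Therefore phi_hat_2 = 0.4740.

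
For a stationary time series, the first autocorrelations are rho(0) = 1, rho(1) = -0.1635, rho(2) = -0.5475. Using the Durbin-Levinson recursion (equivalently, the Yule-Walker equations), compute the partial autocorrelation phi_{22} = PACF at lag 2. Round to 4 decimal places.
\phi_{22} = -0.5900

The PACF at lag k is phi_{kk}, the last component of the solution
to the Yule-Walker system G_k phi = r_k where
  (G_k)_{ij} = rho(|i - j|), (r_k)_i = rho(i), i,j = 1..k.
Equivalently, Durbin-Levinson gives phi_{kk} iteratively:
  phi_{11} = rho(1)
  phi_{kk} = [rho(k) - sum_{j=1..k-1} phi_{k-1,j} rho(k-j)]
            / [1 - sum_{j=1..k-1} phi_{k-1,j} rho(j)],
  phi_{k,j} = phi_{k-1,j} - phi_{kk} phi_{k-1,k-j},  j = 1..k-1.
Step k = 1:
  phi_11 = rho(1) = -0.1635.
Step k = 2:
  phi_22 = [rho(2) - phi_11 rho(1)] / [1 - phi_11 rho(1)] = [-0.5475 - (-0.1635)(-0.1635)] / [1 - (-0.1635)(-0.1635)]
         = -0.57423225 / 0.97326775 = -0.59.
Therefore phi_{22} = -0.5900.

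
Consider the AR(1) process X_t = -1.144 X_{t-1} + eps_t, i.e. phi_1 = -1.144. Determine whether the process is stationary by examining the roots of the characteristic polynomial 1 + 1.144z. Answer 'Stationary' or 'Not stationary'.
\text{Not stationary}

The AR(p) characteristic polynomial is P(z) = 1 + 1.144z.
Stationarity requires all roots to lie outside the unit circle, i.e. |z| > 1 for every root.
This is linear in z: 1 + (1.144) z = 0  =>  z = -1/(1.144) = -0.874126,  |z| = 0.874126.
Moduli of all roots: 0.8741.
All moduli strictly greater than 1? No.
Verdict: Not stationary.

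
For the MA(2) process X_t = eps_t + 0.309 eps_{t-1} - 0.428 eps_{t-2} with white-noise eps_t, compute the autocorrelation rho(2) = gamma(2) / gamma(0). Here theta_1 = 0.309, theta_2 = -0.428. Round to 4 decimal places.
\rho(2) = -0.3347

For an MA(q) process with theta_0 = 1, the autocovariance is
  gamma(k) = sigma^2 * sum_{i=0..q-k} theta_i * theta_{i+k},
and rho(k) = gamma(k) / gamma(0). Sigma^2 cancels.
  numerator   = (1)*(-0.428) = -0.428.
  denominator = (1)^2 + (0.309)^2 + (-0.428)^2 = 1.278665.
  rho(2) = -0.428 / 1.278665 = -0.3347.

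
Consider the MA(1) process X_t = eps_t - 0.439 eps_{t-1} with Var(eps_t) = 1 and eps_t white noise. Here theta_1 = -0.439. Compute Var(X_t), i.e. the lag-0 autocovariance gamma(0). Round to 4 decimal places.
\gamma(0) = 1.1927

For an MA(q) process X_t = eps_t + sum_i theta_i eps_{t-i} with
Var(eps_t) = sigma^2, the variance is
  gamma(0) = sigma^2 * (1 + sum_i theta_i^2).
  sum_i theta_i^2 = (-0.439)^2 = 0.192721.
  gamma(0) = 1 * (1 + 0.192721) = 1 * 1.192721 = 1.192721, which rounds to 1.1927.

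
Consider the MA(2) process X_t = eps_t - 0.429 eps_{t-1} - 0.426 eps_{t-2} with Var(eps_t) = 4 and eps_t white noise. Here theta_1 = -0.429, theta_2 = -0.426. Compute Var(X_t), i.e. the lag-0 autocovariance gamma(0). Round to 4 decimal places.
\gamma(0) = 5.4621

For an MA(q) process X_t = eps_t + sum_i theta_i eps_{t-i} with
Var(eps_t) = sigma^2, the variance is
  gamma(0) = sigma^2 * (1 + sum_i theta_i^2).
  sum_i theta_i^2 = (-0.429)^2 + (-0.426)^2 = 0.184041 + 0.181476 = 0.365517.
  gamma(0) = 4 * (1 + 0.365517) = 4 * 1.365517 = 5.462068, which rounds to 5.4621.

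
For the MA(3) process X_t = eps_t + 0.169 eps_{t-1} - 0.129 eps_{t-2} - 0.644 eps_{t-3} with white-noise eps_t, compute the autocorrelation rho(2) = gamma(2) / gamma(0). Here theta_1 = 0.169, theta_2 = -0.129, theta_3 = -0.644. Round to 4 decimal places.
\rho(2) = -0.1629

For an MA(q) process with theta_0 = 1, the autocovariance is
  gamma(k) = sigma^2 * sum_{i=0..q-k} theta_i * theta_{i+k},
and rho(k) = gamma(k) / gamma(0). Sigma^2 cancels.
  numerator   = (1)*(-0.129) + (0.169)*(-0.644) = -0.237836.
  denominator = (1)^2 + (0.169)^2 + (-0.129)^2 + (-0.644)^2 = 1.459938.
  rho(2) = -0.237836 / 1.459938 = -0.1629.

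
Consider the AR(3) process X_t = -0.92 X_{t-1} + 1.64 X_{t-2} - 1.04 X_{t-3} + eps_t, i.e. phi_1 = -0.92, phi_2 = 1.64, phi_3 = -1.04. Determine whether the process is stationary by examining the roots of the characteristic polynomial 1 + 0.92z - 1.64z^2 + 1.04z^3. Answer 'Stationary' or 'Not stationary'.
\text{Not stationary}

The AR(p) characteristic polynomial is P(z) = 1 + 0.92z - 1.64z^2 + 1.04z^3.
Stationarity requires all roots to lie outside the unit circle, i.e. |z| > 1 for every root.
Degree 3: look for a simple real root z0 first, then factor out (1 - z/z0) and solve the remaining quadratic.
Testing z0 = -0.5: P(-0.5) = 1 + (0.92)(-0.5) + (-1.64)(-0.5)^2 + (1.04)(-0.5)^3
  = 1 + (-0.46) + (-0.41) + (-0.13) = 0.  So z_0 = -0.5 is a root, |z_0| = 0.5.
Divide out the factor (1 + 2 z) = (1 - z/z0) (since 1/z0 = -2):
  P(z) = (1 + 2 z)(1 + (-1.08) z + (0.52) z^2)
  [check: z-coef -1.08 - (-2) = 0.92; z^2-coef 0.52 - (-2)(-1.08) = -1.64; z^3-coef -(-2)(0.52) = 1.04.]
Remaining roots from the quadratic factor 1 + (-1.08) z + (0.52) z^2:
  Set 1 + (-1.08) z + (0.52) z^2 = 0, i.e. a z^2 + b z + c = 0 with a = 0.52, b = -1.08, c = 1.
  Discriminant D = b^2 - 4ac = (-1.08)^2 - 4*(0.52)*1 = 1.1664 - (2.08) = -0.9136.
  D < 0, so the roots are the complex-conjugate pair z = (-b +/- i sqrt(-D)) / (2a) = 1.0385 +/- 0.9191i.
  For a conjugate pair |z|^2 = z * conj(z) = (product of roots) = c/a = 1/(0.52) = 1.923077, so |z| = sqrt(1.923077) = 1.3868 for both roots.
Moduli of all roots: 0.5000, 1.3868, 1.3868.
All moduli strictly greater than 1? No.
Verdict: Not stationary.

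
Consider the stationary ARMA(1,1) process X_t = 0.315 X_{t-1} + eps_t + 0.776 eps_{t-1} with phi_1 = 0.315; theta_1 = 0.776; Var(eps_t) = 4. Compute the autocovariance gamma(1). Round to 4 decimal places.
\gamma(1) = 6.0290

Multiply the model equation by X_{t-k} and take expectations. With theta_0 = psi_0 = 1 and psi_j the MA(infinity) weights, this gives
  gamma(k) - sum_i phi_i gamma(k-i) = c_k,
  c_k = sigma^2 * sum_{j=k..q} theta_j psi_{j-k}   (c_k = 0 for k > q),
using gamma(-m) = gamma(m).
psi-weights needed (psi_j = theta_j + sum_i phi_i psi_{j-i}):
  psi_1 = theta_1 + phi_1 = 0.776 + (0.315) = 1.091
Right-hand sides:
  c_0 = sigma^2 (1 + theta_1 psi_1) = 4 * (1 + (0.776)(1.091)) = 4 * 1.846616 = 7.386464
  c_1 = sigma^2 theta_1 = 4 * (0.776) = 3.104
  c_2 = 0
Equations for k = 0 and k = 1 (AR order 1):
  gamma(0) = phi_1 gamma(1) + c_0
  gamma(1) = phi_1 gamma(0) + c_1
Substituting the second into the first: gamma(0) (1 - phi_1^2) = c_0 + phi_1 c_1, so
  gamma(0) = (c_0 + phi_1 c_1) / (1 - phi_1^2) = (7.386464 + (0.315)(3.104)) / (1 - (0.315)^2) = 8.364224 / 0.900775 = 9.285586.
  gamma(1) = phi_1 gamma(0) + c_1 = (0.315)(9.285586) + (3.104) = 6.02896.
Therefore gamma(1) = 6.0290 (to 4 decimal places).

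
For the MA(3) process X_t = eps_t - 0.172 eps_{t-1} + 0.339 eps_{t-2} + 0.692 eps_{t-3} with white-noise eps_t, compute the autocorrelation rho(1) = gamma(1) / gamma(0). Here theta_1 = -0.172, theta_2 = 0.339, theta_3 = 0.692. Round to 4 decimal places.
\rho(1) = 0.0026

For an MA(q) process with theta_0 = 1, the autocovariance is
  gamma(k) = sigma^2 * sum_{i=0..q-k} theta_i * theta_{i+k},
and rho(k) = gamma(k) / gamma(0). Sigma^2 cancels.
  numerator   = (1)*(-0.172) + (-0.172)*(0.339) + (0.339)*(0.692) = 0.00428.
  denominator = (1)^2 + (-0.172)^2 + (0.339)^2 + (0.692)^2 = 1.623369.
  rho(1) = 0.00428 / 1.623369 = 0.0026.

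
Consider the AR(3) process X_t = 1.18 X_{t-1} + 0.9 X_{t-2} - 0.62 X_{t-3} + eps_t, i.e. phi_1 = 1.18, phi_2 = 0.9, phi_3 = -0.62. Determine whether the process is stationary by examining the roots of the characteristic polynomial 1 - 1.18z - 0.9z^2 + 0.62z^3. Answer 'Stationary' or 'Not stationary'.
\text{Not stationary}

The AR(p) characteristic polynomial is P(z) = 1 - 1.18z - 0.9z^2 + 0.62z^3.
Stationarity requires all roots to lie outside the unit circle, i.e. |z| > 1 for every root.
Degree 3: look for a simple real root z0 first, then factor out (1 - z/z0) and solve the remaining quadratic.
Testing z0 = 2: P(2) = 1 + (-1.18)(2) + (-0.9)(2)^2 + (0.62)(2)^3
  = 1 + (-2.36) + (-3.6) + (4.96) = 0.  So z_0 = 2 is a root, |z_0| = 2.
Divide out the factor (1 - 0.5 z) = (1 - z/z0) (since 1/z0 = 0.5):
  P(z) = (1 - 0.5 z)(1 + (-0.68) z + (-1.24) z^2)
  [check: z-coef -0.68 - (0.5) = -1.18; z^2-coef -1.24 - (0.5)(-0.68) = -0.9; z^3-coef -(0.5)(-1.24) = 0.62.]
Remaining roots from the quadratic factor 1 + (-0.68) z + (-1.24) z^2:
  Set 1 + (-0.68) z + (-1.24) z^2 = 0, i.e. a z^2 + b z + c = 0 with a = -1.24, b = -0.68, c = 1.
  Discriminant D = b^2 - 4ac = (-0.68)^2 - 4*(-1.24)*1 = 0.4624 - (-4.96) = 5.4224.
  D >= 0, so the roots are real: z = (-b +/- sqrt(D)) / (2a) = (0.68 +/- 2.328605) / (-2.48).
    z_1 = (0.68 + 2.328605) / (-2.48) = -1.2131,   |z_1| = 1.2131.
    z_2 = (0.68 - 2.328605) / (-2.48) = 0.6648,   |z_2| = 0.6648.
Moduli of all roots: 2.0000, 1.2131, 0.6648.
All moduli strictly greater than 1? No.
Verdict: Not stationary.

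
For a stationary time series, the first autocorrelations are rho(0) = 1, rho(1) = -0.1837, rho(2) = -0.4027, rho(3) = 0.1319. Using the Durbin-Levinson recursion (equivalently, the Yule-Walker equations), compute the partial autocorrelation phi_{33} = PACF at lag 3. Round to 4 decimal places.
\phi_{33} = -0.0760

The PACF at lag k is phi_{kk}, the last component of the solution
to the Yule-Walker system G_k phi = r_k where
  (G_k)_{ij} = rho(|i - j|), (r_k)_i = rho(i), i,j = 1..k.
Equivalently, Durbin-Levinson gives phi_{kk} iteratively:
  phi_{11} = rho(1)
  phi_{kk} = [rho(k) - sum_{j=1..k-1} phi_{k-1,j} rho(k-j)]
            / [1 - sum_{j=1..k-1} phi_{k-1,j} rho(j)],
  phi_{k,j} = phi_{k-1,j} - phi_{kk} phi_{k-1,k-j},  j = 1..k-1.
Step k = 1:
  phi_11 = rho(1) = -0.1837.
Step k = 2:
  phi_22 = [rho(2) - phi_11 rho(1)] / [1 - phi_11 rho(1)] = [-0.4027 - (-0.1837)(-0.1837)] / [1 - (-0.1837)(-0.1837)]
         = -0.43644569 / 0.96625431 = -0.451688.
  Update: phi_21 = phi_11 - phi_22 phi_11 = -0.1837 - (-0.451688)(-0.1837) = -0.266675.
Step k = 3:
  phi_33 = [rho(3) - phi_21 rho(2) - phi_22 rho(1)] / [1 - phi_21 rho(1) - phi_22 rho(2)]
    numerator   = 0.1319 - (-0.266675)(-0.4027) - (-0.451688)(-0.1837) = -0.0584652
    denominator = 1 - (-0.266675)(-0.1837) - (-0.451688)(-0.4027) = 0.76911693
  phi_33 = -0.0584652 / 0.76911693 = -0.076.
Therefore phi_{33} = -0.0760.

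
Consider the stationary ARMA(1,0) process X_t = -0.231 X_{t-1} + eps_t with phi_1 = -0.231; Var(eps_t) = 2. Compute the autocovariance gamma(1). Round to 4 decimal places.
\gamma(1) = -0.4880

Multiply the model equation by X_{t-k} and take expectations. With theta_0 = psi_0 = 1 and psi_j the MA(infinity) weights, this gives
  gamma(k) - sum_i phi_i gamma(k-i) = c_k,
  c_k = sigma^2 * sum_{j=k..q} theta_j psi_{j-k}   (c_k = 0 for k > q),
using gamma(-m) = gamma(m).
Pure AR (q = 0): c_0 = sigma^2 = 2, c_k = 0 for k >= 1.
Equations for k = 0 and k = 1 (AR order 1):
  gamma(0) = phi_1 gamma(1) + c_0
  gamma(1) = phi_1 gamma(0) + c_1
Substituting the second into the first: gamma(0) (1 - phi_1^2) = c_0 + phi_1 c_1, so
  gamma(0) = c_0 / (1 - phi_1^2) = 2 / (1 - (-0.231)^2) = 2 / 0.946639 = 2.112738.
  gamma(1) = phi_1 gamma(0) = (-0.231)(2.112738) = -0.488042.
Therefore gamma(1) = -0.4880 (to 4 decimal places).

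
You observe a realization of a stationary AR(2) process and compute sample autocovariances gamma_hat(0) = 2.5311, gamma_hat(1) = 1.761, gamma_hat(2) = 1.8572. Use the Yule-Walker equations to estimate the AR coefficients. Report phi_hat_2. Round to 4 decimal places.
\hat\phi_{2} = 0.4840

The Yule-Walker equations for an AR(p) process read, in matrix form,
  Gamma_p phi = r_p,   with   (Gamma_p)_{ij} = gamma(|i - j|),
                       (r_p)_i = gamma(i),   i,j = 1..p.
Substitute the sample gammas (Toeplitz matrix and right-hand side of size 2):
  Gamma_p = [[2.5311, 1.761], [1.761, 2.5311]]
  r_p     = [1.761, 1.8572]
Written out:
  2.5311 phi_1 + 1.761 phi_2 = 1.761
  1.761 phi_1 + 2.5311 phi_2 = 1.8572
Solve by Cramer's rule:
  det = gamma(0)^2 - gamma(1)^2 = (2.5311)^2 - (1.761)^2 = 6.40646721 - 3.101121 = 3.30534621
  phi_hat_1 = [gamma(1) gamma(0) - gamma(1) gamma(2)] / det = [(1.761)(2.5311) - (1.761)(1.8572)] / 3.30534621 = 1.1867379 / 3.30534621 = 0.359
  phi_hat_2 = [gamma(0) gamma(2) - gamma(1)^2] / det = [(2.5311)(1.8572) - (1.761)^2] / 3.30534621 = 1.59963792 / 3.30534621 = 0.484
So phi_hat = [0.3590, 0.4840].
Therefore phi_hat_2 = 0.4840.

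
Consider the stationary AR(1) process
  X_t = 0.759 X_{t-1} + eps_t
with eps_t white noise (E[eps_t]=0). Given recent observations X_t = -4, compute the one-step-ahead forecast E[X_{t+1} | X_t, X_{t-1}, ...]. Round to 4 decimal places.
E[X_{t+1} \mid \mathcal F_t] = -3.0360

For an AR(p) model X_t = c + sum_i phi_i X_{t-i} + eps_t, the
one-step-ahead conditional mean is
  E[X_{t+1} | X_t, ...] = c + sum_i phi_i X_{t+1-i}.
Substitute known values:
  E[X_{t+1} | ...] = (0.759) * (-4)
                   = -3.0360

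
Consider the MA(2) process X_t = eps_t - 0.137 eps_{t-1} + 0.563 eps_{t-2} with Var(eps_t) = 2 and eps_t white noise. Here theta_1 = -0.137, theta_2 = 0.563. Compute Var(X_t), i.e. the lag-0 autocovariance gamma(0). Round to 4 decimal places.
\gamma(0) = 2.6715

For an MA(q) process X_t = eps_t + sum_i theta_i eps_{t-i} with
Var(eps_t) = sigma^2, the variance is
  gamma(0) = sigma^2 * (1 + sum_i theta_i^2).
  sum_i theta_i^2 = (-0.137)^2 + (0.563)^2 = 0.018769 + 0.316969 = 0.335738.
  gamma(0) = 2 * (1 + 0.335738) = 2 * 1.335738 = 2.671476, which rounds to 2.6715.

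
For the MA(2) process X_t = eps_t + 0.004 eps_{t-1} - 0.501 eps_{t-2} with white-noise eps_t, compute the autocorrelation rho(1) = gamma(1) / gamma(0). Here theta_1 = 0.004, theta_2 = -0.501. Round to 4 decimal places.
\rho(1) = 0.0016

For an MA(q) process with theta_0 = 1, the autocovariance is
  gamma(k) = sigma^2 * sum_{i=0..q-k} theta_i * theta_{i+k},
and rho(k) = gamma(k) / gamma(0). Sigma^2 cancels.
  numerator   = (1)*(0.004) + (0.004)*(-0.501) = 0.001996.
  denominator = (1)^2 + (0.004)^2 + (-0.501)^2 = 1.251017.
  rho(1) = 0.001996 / 1.251017 = 0.0016.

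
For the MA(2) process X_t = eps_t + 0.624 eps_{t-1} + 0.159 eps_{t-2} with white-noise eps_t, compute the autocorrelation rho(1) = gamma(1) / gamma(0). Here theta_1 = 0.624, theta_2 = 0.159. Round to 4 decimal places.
\rho(1) = 0.5112

For an MA(q) process with theta_0 = 1, the autocovariance is
  gamma(k) = sigma^2 * sum_{i=0..q-k} theta_i * theta_{i+k},
and rho(k) = gamma(k) / gamma(0). Sigma^2 cancels.
  numerator   = (1)*(0.624) + (0.624)*(0.159) = 0.723216.
  denominator = (1)^2 + (0.624)^2 + (0.159)^2 = 1.414657.
  rho(1) = 0.723216 / 1.414657 = 0.5112.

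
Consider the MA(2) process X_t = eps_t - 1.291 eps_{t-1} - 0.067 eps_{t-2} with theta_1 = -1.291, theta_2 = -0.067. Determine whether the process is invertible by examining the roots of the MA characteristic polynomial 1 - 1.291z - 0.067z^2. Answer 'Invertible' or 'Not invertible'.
\text{Not invertible}

The MA(q) characteristic polynomial is P(z) = 1 - 1.291z - 0.067z^2.
Invertibility requires all roots to lie outside the unit circle, i.e. |z| > 1 for every root.
Set 1 + (-1.291) z + (-0.067) z^2 = 0, i.e. a z^2 + b z + c = 0 with a = -0.067, b = -1.291, c = 1.
Discriminant D = b^2 - 4ac = (-1.291)^2 - 4*(-0.067)*1 = 1.666681 - (-0.268) = 1.934681.
D >= 0, so the roots are real: z = (-b +/- sqrt(D)) / (2a) = (1.291 +/- 1.390928) / (-0.134).
  z_1 = (1.291 + 1.390928) / (-0.134) = -20.0144,   |z_1| = 20.0144.
  z_2 = (1.291 - 1.390928) / (-0.134) = 0.7457,   |z_2| = 0.7457.
Moduli of all roots: 20.0144, 0.7457.
All moduli strictly greater than 1? No.
Verdict: Not invertible.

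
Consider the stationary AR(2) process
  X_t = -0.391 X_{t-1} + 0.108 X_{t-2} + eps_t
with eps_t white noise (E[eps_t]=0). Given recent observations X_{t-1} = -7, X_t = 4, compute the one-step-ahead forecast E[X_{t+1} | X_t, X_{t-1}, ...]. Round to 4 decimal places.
E[X_{t+1} \mid \mathcal F_t] = -2.3200

For an AR(p) model X_t = c + sum_i phi_i X_{t-i} + eps_t, the
one-step-ahead conditional mean is
  E[X_{t+1} | X_t, ...] = c + sum_i phi_i X_{t+1-i}.
Substitute known values:
  E[X_{t+1} | ...] = (-0.391) * (4) + (0.108) * (-7)
                   = -2.3200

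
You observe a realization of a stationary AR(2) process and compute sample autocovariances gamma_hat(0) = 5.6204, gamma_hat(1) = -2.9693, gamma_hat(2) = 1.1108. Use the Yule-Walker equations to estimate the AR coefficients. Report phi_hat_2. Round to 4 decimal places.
\hat\phi_{2} = -0.1130

The Yule-Walker equations for an AR(p) process read, in matrix form,
  Gamma_p phi = r_p,   with   (Gamma_p)_{ij} = gamma(|i - j|),
                       (r_p)_i = gamma(i),   i,j = 1..p.
Substitute the sample gammas (Toeplitz matrix and right-hand side of size 2):
  Gamma_p = [[5.6204, -2.9693], [-2.9693, 5.6204]]
  r_p     = [-2.9693, 1.1108]
Written out:
  5.6204 phi_1 - 2.9693 phi_2 = -2.9693
  -2.9693 phi_1 + 5.6204 phi_2 = 1.1108
Solve by Cramer's rule:
  det = gamma(0)^2 - gamma(1)^2 = (5.6204)^2 - (-2.9693)^2 = 31.58889616 - 8.81674249 = 22.77215367
  phi_hat_1 = [gamma(1) gamma(0) - gamma(1) gamma(2)] / det = [(-2.9693)(5.6204) - (-2.9693)(1.1108)] / 22.77215367 = -13.39035528 / 22.77215367 = -0.588
  phi_hat_2 = [gamma(0) gamma(2) - gamma(1)^2] / det = [(5.6204)(1.1108) - (-2.9693)^2] / 22.77215367 = -2.57360217 / 22.77215367 = -0.113
So phi_hat = [-0.5880, -0.1130].
Therefore phi_hat_2 = -0.1130.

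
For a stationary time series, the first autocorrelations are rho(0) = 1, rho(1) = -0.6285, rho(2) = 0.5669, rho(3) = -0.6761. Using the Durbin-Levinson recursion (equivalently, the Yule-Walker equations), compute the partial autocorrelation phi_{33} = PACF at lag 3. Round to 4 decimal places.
\phi_{33} = -0.4360

The PACF at lag k is phi_{kk}, the last component of the solution
to the Yule-Walker system G_k phi = r_k where
  (G_k)_{ij} = rho(|i - j|), (r_k)_i = rho(i), i,j = 1..k.
Equivalently, Durbin-Levinson gives phi_{kk} iteratively:
  phi_{11} = rho(1)
  phi_{kk} = [rho(k) - sum_{j=1..k-1} phi_{k-1,j} rho(k-j)]
            / [1 - sum_{j=1..k-1} phi_{k-1,j} rho(j)],
  phi_{k,j} = phi_{k-1,j} - phi_{kk} phi_{k-1,k-j},  j = 1..k-1.
Step k = 1:
  phi_11 = rho(1) = -0.6285.
Step k = 2:
  phi_22 = [rho(2) - phi_11 rho(1)] / [1 - phi_11 rho(1)] = [0.5669 - (-0.6285)(-0.6285)] / [1 - (-0.6285)(-0.6285)]
         = 0.17188775 / 0.60498775 = 0.284118.
  Update: phi_21 = phi_11 - phi_22 phi_11 = -0.6285 - (0.284118)(-0.6285) = -0.449932.
Step k = 3:
  phi_33 = [rho(3) - phi_21 rho(2) - phi_22 rho(1)] / [1 - phi_21 rho(1) - phi_22 rho(2)]
    numerator   = -0.6761 - (-0.449932)(0.5669) - (0.284118)(-0.6285) = -0.24246555
    denominator = 1 - (-0.449932)(-0.6285) - (0.284118)(0.5669) = 0.55615139
  phi_33 = -0.24246555 / 0.55615139 = -0.436.
Therefore phi_{33} = -0.4360.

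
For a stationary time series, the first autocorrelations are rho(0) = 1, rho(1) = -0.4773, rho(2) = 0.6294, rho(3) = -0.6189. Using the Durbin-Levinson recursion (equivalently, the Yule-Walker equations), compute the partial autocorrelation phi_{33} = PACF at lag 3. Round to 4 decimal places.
\phi_{33} = -0.4021

The PACF at lag k is phi_{kk}, the last component of the solution
to the Yule-Walker system G_k phi = r_k where
  (G_k)_{ij} = rho(|i - j|), (r_k)_i = rho(i), i,j = 1..k.
Equivalently, Durbin-Levinson gives phi_{kk} iteratively:
  phi_{11} = rho(1)
  phi_{kk} = [rho(k) - sum_{j=1..k-1} phi_{k-1,j} rho(k-j)]
            / [1 - sum_{j=1..k-1} phi_{k-1,j} rho(j)],
  phi_{k,j} = phi_{k-1,j} - phi_{kk} phi_{k-1,k-j},  j = 1..k-1.
Step k = 1:
  phi_11 = rho(1) = -0.4773.
Step k = 2:
  phi_22 = [rho(2) - phi_11 rho(1)] / [1 - phi_11 rho(1)] = [0.6294 - (-0.4773)(-0.4773)] / [1 - (-0.4773)(-0.4773)]
         = 0.40158471 / 0.77218471 = 0.520063.
  Update: phi_21 = phi_11 - phi_22 phi_11 = -0.4773 - (0.520063)(-0.4773) = -0.229074.
Step k = 3:
  phi_33 = [rho(3) - phi_21 rho(2) - phi_22 rho(1)] / [1 - phi_21 rho(1) - phi_22 rho(2)]
    numerator   = -0.6189 - (-0.229074)(0.6294) - (0.520063)(-0.4773) = -0.2264948
    denominator = 1 - (-0.229074)(-0.4773) - (0.520063)(0.6294) = 0.56333535
  phi_33 = -0.2264948 / 0.56333535 = -0.4021.
Therefore phi_{33} = -0.4021.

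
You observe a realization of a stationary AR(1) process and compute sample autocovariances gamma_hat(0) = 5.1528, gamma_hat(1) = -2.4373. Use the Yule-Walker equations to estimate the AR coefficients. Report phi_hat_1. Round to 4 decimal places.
\hat\phi_{1} = -0.4730

The Yule-Walker equations for an AR(p) process read, in matrix form,
  Gamma_p phi = r_p,   with   (Gamma_p)_{ij} = gamma(|i - j|),
                       (r_p)_i = gamma(i),   i,j = 1..p.
Substitute the sample gammas (Toeplitz matrix and right-hand side of size 1):
  Gamma_p = [[5.1528]]
  r_p     = [-2.4373]
With p = 1 this is the single equation gamma(0) phi_1 = gamma(1):
  phi_hat_1 = gamma(1) / gamma(0) = -2.4373 / 5.1528 = -0.4730.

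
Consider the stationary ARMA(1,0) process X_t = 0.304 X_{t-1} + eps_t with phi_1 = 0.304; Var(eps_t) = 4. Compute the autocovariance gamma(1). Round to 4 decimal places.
\gamma(1) = 1.3398

Multiply the model equation by X_{t-k} and take expectations. With theta_0 = psi_0 = 1 and psi_j the MA(infinity) weights, this gives
  gamma(k) - sum_i phi_i gamma(k-i) = c_k,
  c_k = sigma^2 * sum_{j=k..q} theta_j psi_{j-k}   (c_k = 0 for k > q),
using gamma(-m) = gamma(m).
Pure AR (q = 0): c_0 = sigma^2 = 4, c_k = 0 for k >= 1.
Equations for k = 0 and k = 1 (AR order 1):
  gamma(0) = phi_1 gamma(1) + c_0
  gamma(1) = phi_1 gamma(0) + c_1
Substituting the second into the first: gamma(0) (1 - phi_1^2) = c_0 + phi_1 c_1, so
  gamma(0) = c_0 / (1 - phi_1^2) = 4 / (1 - (0.304)^2) = 4 / 0.907584 = 4.407306.
  gamma(1) = phi_1 gamma(0) = (0.304)(4.407306) = 1.339821.
Therefore gamma(1) = 1.3398 (to 4 decimal places).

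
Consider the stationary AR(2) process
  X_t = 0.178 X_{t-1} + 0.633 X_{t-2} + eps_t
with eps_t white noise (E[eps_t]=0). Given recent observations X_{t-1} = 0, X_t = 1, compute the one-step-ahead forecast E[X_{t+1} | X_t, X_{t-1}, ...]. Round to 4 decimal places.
E[X_{t+1} \mid \mathcal F_t] = 0.1780

For an AR(p) model X_t = c + sum_i phi_i X_{t-i} + eps_t, the
one-step-ahead conditional mean is
  E[X_{t+1} | X_t, ...] = c + sum_i phi_i X_{t+1-i}.
Substitute known values:
  E[X_{t+1} | ...] = (0.178) * (1) + (0.633) * (0)
                   = 0.1780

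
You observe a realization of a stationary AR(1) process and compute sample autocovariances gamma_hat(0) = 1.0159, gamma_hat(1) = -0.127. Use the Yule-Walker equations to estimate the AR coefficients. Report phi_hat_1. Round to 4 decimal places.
\hat\phi_{1} = -0.1250

The Yule-Walker equations for an AR(p) process read, in matrix form,
  Gamma_p phi = r_p,   with   (Gamma_p)_{ij} = gamma(|i - j|),
                       (r_p)_i = gamma(i),   i,j = 1..p.
Substitute the sample gammas (Toeplitz matrix and right-hand side of size 1):
  Gamma_p = [[1.0159]]
  r_p     = [-0.127]
With p = 1 this is the single equation gamma(0) phi_1 = gamma(1):
  phi_hat_1 = gamma(1) / gamma(0) = -0.127 / 1.0159 = -0.1250.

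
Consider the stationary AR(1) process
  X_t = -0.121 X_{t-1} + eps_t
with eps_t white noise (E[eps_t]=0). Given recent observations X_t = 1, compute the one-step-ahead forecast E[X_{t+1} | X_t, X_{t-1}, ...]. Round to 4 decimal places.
E[X_{t+1} \mid \mathcal F_t] = -0.1210

For an AR(p) model X_t = c + sum_i phi_i X_{t-i} + eps_t, the
one-step-ahead conditional mean is
  E[X_{t+1} | X_t, ...] = c + sum_i phi_i X_{t+1-i}.
Substitute known values:
  E[X_{t+1} | ...] = (-0.121) * (1)
                   = -0.1210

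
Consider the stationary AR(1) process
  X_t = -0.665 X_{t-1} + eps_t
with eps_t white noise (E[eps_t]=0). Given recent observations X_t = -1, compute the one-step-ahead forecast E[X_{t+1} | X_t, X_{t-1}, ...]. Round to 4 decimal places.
E[X_{t+1} \mid \mathcal F_t] = 0.6650

For an AR(p) model X_t = c + sum_i phi_i X_{t-i} + eps_t, the
one-step-ahead conditional mean is
  E[X_{t+1} | X_t, ...] = c + sum_i phi_i X_{t+1-i}.
Substitute known values:
  E[X_{t+1} | ...] = (-0.665) * (-1)
                   = 0.6650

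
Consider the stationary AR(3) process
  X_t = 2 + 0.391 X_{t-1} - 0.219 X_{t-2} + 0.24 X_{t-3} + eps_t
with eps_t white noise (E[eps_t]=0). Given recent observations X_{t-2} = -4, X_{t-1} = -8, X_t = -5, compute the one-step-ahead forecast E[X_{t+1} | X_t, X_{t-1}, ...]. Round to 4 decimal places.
E[X_{t+1} \mid \mathcal F_t] = 0.8370

For an AR(p) model X_t = c + sum_i phi_i X_{t-i} + eps_t, the
one-step-ahead conditional mean is
  E[X_{t+1} | X_t, ...] = c + sum_i phi_i X_{t+1-i}.
Substitute known values:
  E[X_{t+1} | ...] = 2 + (0.391) * (-5) + (-0.219) * (-8) + (0.24) * (-4)
                   = 0.8370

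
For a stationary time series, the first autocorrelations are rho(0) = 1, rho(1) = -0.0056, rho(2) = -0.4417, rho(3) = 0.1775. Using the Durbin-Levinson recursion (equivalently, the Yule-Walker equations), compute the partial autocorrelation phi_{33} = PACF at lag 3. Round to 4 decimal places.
\phi_{33} = 0.2130

The PACF at lag k is phi_{kk}, the last component of the solution
to the Yule-Walker system G_k phi = r_k where
  (G_k)_{ij} = rho(|i - j|), (r_k)_i = rho(i), i,j = 1..k.
Equivalently, Durbin-Levinson gives phi_{kk} iteratively:
  phi_{11} = rho(1)
  phi_{kk} = [rho(k) - sum_{j=1..k-1} phi_{k-1,j} rho(k-j)]
            / [1 - sum_{j=1..k-1} phi_{k-1,j} rho(j)],
  phi_{k,j} = phi_{k-1,j} - phi_{kk} phi_{k-1,k-j},  j = 1..k-1.
Step k = 1:
  phi_11 = rho(1) = -0.0056.
Step k = 2:
  phi_22 = [rho(2) - phi_11 rho(1)] / [1 - phi_11 rho(1)] = [-0.4417 - (-0.0056)(-0.0056)] / [1 - (-0.0056)(-0.0056)]
         = -0.44173136 / 0.99996864 = -0.441745.
  Update: phi_21 = phi_11 - phi_22 phi_11 = -0.0056 - (-0.441745)(-0.0056) = -0.008074.
Step k = 3:
  phi_33 = [rho(3) - phi_21 rho(2) - phi_22 rho(1)] / [1 - phi_21 rho(1) - phi_22 rho(2)]
    numerator   = 0.1775 - (-0.008074)(-0.4417) - (-0.441745)(-0.0056) = 0.17146004
    denominator = 1 - (-0.008074)(-0.0056) - (-0.441745)(-0.4417) = 0.80483593
  phi_33 = 0.17146004 / 0.80483593 = 0.213.
Therefore phi_{33} = 0.2130.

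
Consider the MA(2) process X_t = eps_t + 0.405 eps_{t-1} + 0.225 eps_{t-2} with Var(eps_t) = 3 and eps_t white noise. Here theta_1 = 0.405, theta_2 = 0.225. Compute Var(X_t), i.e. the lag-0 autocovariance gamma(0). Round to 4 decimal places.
\gamma(0) = 3.6440

For an MA(q) process X_t = eps_t + sum_i theta_i eps_{t-i} with
Var(eps_t) = sigma^2, the variance is
  gamma(0) = sigma^2 * (1 + sum_i theta_i^2).
  sum_i theta_i^2 = (0.405)^2 + (0.225)^2 = 0.164025 + 0.050625 = 0.21465.
  gamma(0) = 3 * (1 + 0.21465) = 3 * 1.21465 = 3.64395, which rounds to 3.6440.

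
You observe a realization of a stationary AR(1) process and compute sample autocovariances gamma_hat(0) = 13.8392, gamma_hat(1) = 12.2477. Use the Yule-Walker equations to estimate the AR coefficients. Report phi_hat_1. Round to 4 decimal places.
\hat\phi_{1} = 0.8850

The Yule-Walker equations for an AR(p) process read, in matrix form,
  Gamma_p phi = r_p,   with   (Gamma_p)_{ij} = gamma(|i - j|),
                       (r_p)_i = gamma(i),   i,j = 1..p.
Substitute the sample gammas (Toeplitz matrix and right-hand side of size 1):
  Gamma_p = [[13.8392]]
  r_p     = [12.2477]
With p = 1 this is the single equation gamma(0) phi_1 = gamma(1):
  phi_hat_1 = gamma(1) / gamma(0) = 12.2477 / 13.8392 = 0.8850.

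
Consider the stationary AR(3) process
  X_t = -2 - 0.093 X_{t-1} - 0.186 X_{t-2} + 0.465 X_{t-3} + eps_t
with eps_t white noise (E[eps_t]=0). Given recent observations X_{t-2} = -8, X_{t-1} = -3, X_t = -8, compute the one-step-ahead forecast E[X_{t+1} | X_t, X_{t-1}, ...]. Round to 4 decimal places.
E[X_{t+1} \mid \mathcal F_t] = -4.4180

For an AR(p) model X_t = c + sum_i phi_i X_{t-i} + eps_t, the
one-step-ahead conditional mean is
  E[X_{t+1} | X_t, ...] = c + sum_i phi_i X_{t+1-i}.
Substitute known values:
  E[X_{t+1} | ...] = -2 + (-0.093) * (-8) + (-0.186) * (-3) + (0.465) * (-8)
                   = -4.4180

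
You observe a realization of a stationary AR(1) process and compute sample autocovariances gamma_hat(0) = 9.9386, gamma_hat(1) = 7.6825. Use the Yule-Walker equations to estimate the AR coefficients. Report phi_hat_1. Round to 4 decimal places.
\hat\phi_{1} = 0.7730

The Yule-Walker equations for an AR(p) process read, in matrix form,
  Gamma_p phi = r_p,   with   (Gamma_p)_{ij} = gamma(|i - j|),
                       (r_p)_i = gamma(i),   i,j = 1..p.
Substitute the sample gammas (Toeplitz matrix and right-hand side of size 1):
  Gamma_p = [[9.9386]]
  r_p     = [7.6825]
With p = 1 this is the single equation gamma(0) phi_1 = gamma(1):
  phi_hat_1 = gamma(1) / gamma(0) = 7.6825 / 9.9386 = 0.7730.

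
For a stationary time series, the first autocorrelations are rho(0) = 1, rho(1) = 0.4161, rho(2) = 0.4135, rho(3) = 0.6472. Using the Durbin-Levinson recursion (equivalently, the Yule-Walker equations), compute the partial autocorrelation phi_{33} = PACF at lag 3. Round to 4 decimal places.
\phi_{33} = 0.5340

The PACF at lag k is phi_{kk}, the last component of the solution
to the Yule-Walker system G_k phi = r_k where
  (G_k)_{ij} = rho(|i - j|), (r_k)_i = rho(i), i,j = 1..k.
Equivalently, Durbin-Levinson gives phi_{kk} iteratively:
  phi_{11} = rho(1)
  phi_{kk} = [rho(k) - sum_{j=1..k-1} phi_{k-1,j} rho(k-j)]
            / [1 - sum_{j=1..k-1} phi_{k-1,j} rho(j)],
  phi_{k,j} = phi_{k-1,j} - phi_{kk} phi_{k-1,k-j},  j = 1..k-1.
Step k = 1:
  phi_11 = rho(1) = 0.4161.
Step k = 2:
  phi_22 = [rho(2) - phi_11 rho(1)] / [1 - phi_11 rho(1)] = [0.4135 - (0.4161)(0.4161)] / [1 - (0.4161)(0.4161)]
         = 0.24036079 / 0.82686079 = 0.290691.
  Update: phi_21 = phi_11 - phi_22 phi_11 = 0.4161 - (0.290691)(0.4161) = 0.295144.
Step k = 3:
  phi_33 = [rho(3) - phi_21 rho(2) - phi_22 rho(1)] / [1 - phi_21 rho(1) - phi_22 rho(2)]
    numerator   = 0.6472 - (0.295144)(0.4135) - (0.290691)(0.4161) = 0.40420171
    denominator = 1 - (0.295144)(0.4161) - (0.290691)(0.4135) = 0.75699013
  phi_33 = 0.40420171 / 0.75699013 = 0.534.
Therefore phi_{33} = 0.5340.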